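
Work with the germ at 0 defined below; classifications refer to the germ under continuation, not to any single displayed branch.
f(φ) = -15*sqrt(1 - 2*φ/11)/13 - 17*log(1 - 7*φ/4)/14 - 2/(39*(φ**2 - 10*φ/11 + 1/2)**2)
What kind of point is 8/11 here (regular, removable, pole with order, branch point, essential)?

Denominator factors: φ**2 - 10*φ/11 + 1/2 = 89/242 at φ = 8/11 — none vanishes.
Branch term sqrt(1 - φ/(11/2)): argument at 8/11 is 105/121, nonzero, so 8/11 is not its branch point (a point on a principal cut is still regular for the continued germ).
Branch term log(1 - φ/(4/7)): argument at 8/11 is -3/11, nonzero, so 8/11 is not its branch point (a point on a principal cut is still regular for the continued germ).
So the germ continues analytically to 8/11.

The point is a regular point.


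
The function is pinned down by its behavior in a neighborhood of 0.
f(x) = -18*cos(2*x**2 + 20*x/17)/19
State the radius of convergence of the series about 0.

The radius of convergence is infinite.

The factor cos(2*x**2 + 20*x/17) is entire and contributes no finite singular point.
The polynomial part has no poles.
No finite singular points: the Taylor series at 0 converges everywhere.


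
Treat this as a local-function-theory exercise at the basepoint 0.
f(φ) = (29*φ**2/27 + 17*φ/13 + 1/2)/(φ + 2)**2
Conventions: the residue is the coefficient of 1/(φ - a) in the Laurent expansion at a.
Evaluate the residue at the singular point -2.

The residue is -1049/351.

At the order-2 pole -2 set g(φ) = (φ - (-2))^2*f(φ) = 29*φ**2/27 + 17*φ/13 + 1/2.
Order-2 pole: residue = g'(a); g'(-2) = -1049/351, so the residue is -1049/351.


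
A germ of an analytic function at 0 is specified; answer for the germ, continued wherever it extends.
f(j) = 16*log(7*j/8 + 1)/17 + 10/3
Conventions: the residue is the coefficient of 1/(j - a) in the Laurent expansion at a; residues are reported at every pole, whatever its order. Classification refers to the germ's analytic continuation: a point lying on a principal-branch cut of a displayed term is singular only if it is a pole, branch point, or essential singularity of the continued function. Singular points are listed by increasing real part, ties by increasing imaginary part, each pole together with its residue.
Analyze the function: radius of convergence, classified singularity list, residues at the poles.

Radius of convergence at 0: 8/7.
At -8/7: a logarithmic branch point.

Branch term (16/17)*log(1 - j/(-8/7)): its argument vanishes at j = -8/7, a logarithmic branch point, modulus 8/7.
The radius of convergence is the smallest modulus among the singular points: 8/7.


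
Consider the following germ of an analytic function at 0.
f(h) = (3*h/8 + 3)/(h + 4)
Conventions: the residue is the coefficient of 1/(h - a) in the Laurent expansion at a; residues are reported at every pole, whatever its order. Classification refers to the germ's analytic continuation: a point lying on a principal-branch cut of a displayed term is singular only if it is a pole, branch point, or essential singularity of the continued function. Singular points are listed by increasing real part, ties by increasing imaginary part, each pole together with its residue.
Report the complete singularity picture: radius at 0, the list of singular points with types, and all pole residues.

Denominator factor (h + 4): pole of order 1 at -4, modulus 4.
The radius of convergence is the smallest modulus among the singular points: 4.
At the order-1 pole -4 set g(h) = (h - (-4))*f(h) = 3*h/8 + 3.
Simple pole: residue = g(a) at a = -4, which is 3/2.

Radius of convergence at 0: 4.
At -4: a pole of order 1; residue 3/2.


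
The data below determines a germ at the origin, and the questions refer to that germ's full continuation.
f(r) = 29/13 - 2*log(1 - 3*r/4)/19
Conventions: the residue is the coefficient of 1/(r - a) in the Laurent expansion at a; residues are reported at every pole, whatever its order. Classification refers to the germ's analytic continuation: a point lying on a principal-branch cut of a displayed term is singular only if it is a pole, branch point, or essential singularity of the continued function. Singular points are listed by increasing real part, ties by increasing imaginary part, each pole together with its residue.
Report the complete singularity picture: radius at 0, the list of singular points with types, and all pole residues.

Radius of convergence at 0: 4/3.
At 4/3: a logarithmic branch point.

Branch term (-2/19)*log(1 - r/(4/3)): its argument vanishes at r = 4/3, a logarithmic branch point, modulus 4/3.
The radius of convergence is the smallest modulus among the singular points: 4/3.


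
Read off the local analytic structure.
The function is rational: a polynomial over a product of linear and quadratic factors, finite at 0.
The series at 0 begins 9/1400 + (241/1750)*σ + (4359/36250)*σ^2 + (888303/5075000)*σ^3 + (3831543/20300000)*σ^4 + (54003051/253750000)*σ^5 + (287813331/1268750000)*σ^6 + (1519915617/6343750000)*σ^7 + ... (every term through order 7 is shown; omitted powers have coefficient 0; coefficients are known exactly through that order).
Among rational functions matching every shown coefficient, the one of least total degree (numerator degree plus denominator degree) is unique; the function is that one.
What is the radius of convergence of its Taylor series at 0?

The radius of convergence is -1 + (1/3)*sqrt(39).

No rational of total degree below 6 reproduces all 8 coefficients; solving the [2/4] Pade equations on them gives f(σ) = (-15*σ**2/29 + 13*σ/9 + 1/14)/(σ**2 + 2*σ - 10/3)**2, whose expansion matches every shown term.
Denominator factor (σ**2 + 2*σ - 10/3)^2: discriminant 52/3, real irrational roots -1 + (1/3)*sqrt(39) and -1 - (1/3)*sqrt(39); poles of order 2, moduli -1 + (1/3)*sqrt(39) and 1 + (1/3)*sqrt(39).
The radius of convergence is the smallest modulus among the singular points: -1 + (1/3)*sqrt(39).


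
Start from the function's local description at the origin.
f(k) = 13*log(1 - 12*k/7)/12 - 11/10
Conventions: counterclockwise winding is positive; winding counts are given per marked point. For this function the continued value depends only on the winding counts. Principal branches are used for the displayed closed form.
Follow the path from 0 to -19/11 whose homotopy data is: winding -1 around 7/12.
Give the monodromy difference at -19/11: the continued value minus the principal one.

Continued minus principal equals -(13/6)*pi*i.

The rational part is single-valued and drops out of the difference; each branch term changes only by its own monodromy.
(13/12)*log(1 - k/(7/12)): each positive loop around 7/12 adds 2*pi*i to the log, so winding -1 contributes (13/12)*(-1)*2*pi*i = -(13/6)*pi*i.
Summing the contributions at k = -19/11 gives -(13/6)*pi*i.


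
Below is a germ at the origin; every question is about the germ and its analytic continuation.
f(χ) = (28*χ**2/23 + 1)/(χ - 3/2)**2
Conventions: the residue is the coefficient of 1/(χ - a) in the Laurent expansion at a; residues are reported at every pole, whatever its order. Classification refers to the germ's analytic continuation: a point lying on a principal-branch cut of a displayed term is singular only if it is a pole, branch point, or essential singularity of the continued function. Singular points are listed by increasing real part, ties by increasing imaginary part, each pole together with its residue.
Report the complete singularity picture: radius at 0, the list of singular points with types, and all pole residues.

Denominator factor (χ - 3/2)^2: pole of order 2 at 3/2, modulus 3/2.
The radius of convergence is the smallest modulus among the singular points: 3/2.
At the order-2 pole 3/2 set g(χ) = (χ - (3/2))^2*f(χ) = 28*χ**2/23 + 1.
Order-2 pole: residue = g'(a); g'(3/2) = 84/23, so the residue is 84/23.

Radius of convergence at 0: 3/2.
At 3/2: a pole of order 2; residue 84/23.


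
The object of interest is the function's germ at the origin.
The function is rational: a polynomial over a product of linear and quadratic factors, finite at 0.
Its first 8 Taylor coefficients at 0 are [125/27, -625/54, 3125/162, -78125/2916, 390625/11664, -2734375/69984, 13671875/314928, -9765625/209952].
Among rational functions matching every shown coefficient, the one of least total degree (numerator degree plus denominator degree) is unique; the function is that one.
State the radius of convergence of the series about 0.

The radius of convergence is 6/5.

No rational of total degree below 3 reproduces all 8 coefficients; solving the [0/3] Pade equations on them gives f(χ) = 8/(χ + 6/5)**3, whose expansion matches every shown term.
Denominator factor (χ + 6/5)^3: pole of order 3 at -6/5, modulus 6/5.
The radius of convergence is the smallest modulus among the singular points: 6/5.


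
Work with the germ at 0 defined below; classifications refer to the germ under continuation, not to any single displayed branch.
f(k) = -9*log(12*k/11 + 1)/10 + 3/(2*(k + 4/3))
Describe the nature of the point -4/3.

The denominator factor k + 4/3 vanishes at -4/3 and appears to the power 1; the numerator there equals 3/2, nonzero, and no other factor vanishes.
The branch terms are analytic at this point.
Hence a pole whose order is the multiplicity, 1.

The point is a pole of order 1.


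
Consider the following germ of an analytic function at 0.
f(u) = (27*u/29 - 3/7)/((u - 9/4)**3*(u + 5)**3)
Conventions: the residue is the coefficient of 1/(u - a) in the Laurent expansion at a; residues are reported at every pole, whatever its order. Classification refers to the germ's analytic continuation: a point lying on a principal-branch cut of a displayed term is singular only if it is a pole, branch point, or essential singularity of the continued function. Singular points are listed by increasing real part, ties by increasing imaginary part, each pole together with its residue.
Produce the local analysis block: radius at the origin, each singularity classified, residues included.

Denominator factor (u - 9/4)^3: pole of order 3 at 9/4, modulus 9/4.
Denominator factor (u + 5)^3: pole of order 3 at -5, modulus 5.
The radius of convergence is the smallest modulus among the singular points: 9/4.
At the order-3 pole -5 set g(u) = (u - (-5))^3*f(u) = (27*u/29 - 3/7)/(u - 9/4)**3.
Order-3 pole: residue = g''(a)/2; g''(-5) = 4262400/4163763247, so the residue is 2131200/4163763247.
At the order-3 pole 9/4 set g(u) = (u - (9/4))^3*f(u) = (27*u/29 - 3/7)/(u + 5)**3.
Order-3 pole: residue = g''(a)/2; g''(9/4) = -4262400/4163763247, so the residue is -2131200/4163763247.
List the singular points by increasing real part (a conjugate pair: the negative imaginary part first).

Radius of convergence at 0: 9/4.
At -5: a pole of order 3; residue 2131200/4163763247.
At 9/4: a pole of order 3; residue -2131200/4163763247.


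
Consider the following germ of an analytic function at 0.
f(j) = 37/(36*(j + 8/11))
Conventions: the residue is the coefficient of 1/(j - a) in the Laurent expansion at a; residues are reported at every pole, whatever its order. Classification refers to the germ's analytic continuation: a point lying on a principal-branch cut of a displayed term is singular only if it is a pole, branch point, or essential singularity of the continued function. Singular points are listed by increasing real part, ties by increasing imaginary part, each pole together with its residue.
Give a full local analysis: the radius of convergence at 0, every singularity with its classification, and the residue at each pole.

Radius of convergence at 0: 8/11.
At -8/11: a pole of order 1; residue 37/36.

Denominator factor (j + 8/11): pole of order 1 at -8/11, modulus 8/11.
The radius of convergence is the smallest modulus among the singular points: 8/11.
At the order-1 pole -8/11 set g(j) = (j - (-8/11))*f(j) = 37/36.
Simple pole: residue = g(a) at a = -8/11, which is 37/36.


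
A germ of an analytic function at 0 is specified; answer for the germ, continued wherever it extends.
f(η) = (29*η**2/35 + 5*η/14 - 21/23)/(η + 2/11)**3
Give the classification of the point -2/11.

The denominator factor η + 2/11 vanishes at -2/11 and appears to the power 3; the numerator there equals -92592/97405, nonzero, and no other factor vanishes.
Hence a pole whose order is the multiplicity, 3.

The point is a pole of order 3.


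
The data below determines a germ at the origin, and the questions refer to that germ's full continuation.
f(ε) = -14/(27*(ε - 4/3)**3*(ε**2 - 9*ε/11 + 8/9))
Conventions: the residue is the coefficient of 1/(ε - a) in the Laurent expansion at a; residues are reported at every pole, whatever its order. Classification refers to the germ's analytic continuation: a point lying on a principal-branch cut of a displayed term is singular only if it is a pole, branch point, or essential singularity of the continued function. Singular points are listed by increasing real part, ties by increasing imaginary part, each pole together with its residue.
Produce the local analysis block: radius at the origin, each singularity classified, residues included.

Denominator factor (ε - 4/3)^3: pole of order 3 at 4/3, modulus 4/3.
Denominator factor (ε**2 - 9*ε/11 + 8/9): discriminant -3143/1089, complex-conjugate roots (9/22) + ((1/66)*sqrt(3143))*i and (9/22) - ((1/66)*sqrt(3143))*i; poles of order 1, moduli (2/3)*sqrt(2) and (2/3)*sqrt(2).
The radius of convergence is the smallest modulus among the singular points: (2/3)*sqrt(2).
The factor ε**2 - 9*ε/11 + 8/9 splits as (ε - a)(ε - a') with a = (9/22) - ((1/66)*sqrt(3143))*i, a' = (9/22) + ((1/66)*sqrt(3143))*i. At the order-1 pole a set g(ε) = (ε - a)*f(ε) = [-14/(27*(ε - 4/3)**3)] / (ε - a').
Simple pole: residue = g(a) at a = (9/22) - ((1/66)*sqrt(3143))*i, which is (154385/1265472) - ((957517/568196928)*sqrt(3143))*i.
The factor ε**2 - 9*ε/11 + 8/9 splits as (ε - a)(ε - a') with a = (9/22) + ((1/66)*sqrt(3143))*i, a' = (9/22) - ((1/66)*sqrt(3143))*i. At the order-1 pole a set g(ε) = (ε - a)*f(ε) = [-14/(27*(ε - 4/3)**3)] / (ε - a').
Simple pole: residue = g(a) at a = (9/22) + ((1/66)*sqrt(3143))*i, which is (154385/1265472) + ((957517/568196928)*sqrt(3143))*i.
At the order-3 pole 4/3 set g(ε) = (ε - (4/3))^3*f(ε) = -14/(27*(ε**2 - 9*ε/11 + 8/9)).
Order-3 pole: residue = g''(a)/2; g''(4/3) = -154385/316368, so the residue is -154385/632736.
List the singular points by increasing real part (a conjugate pair: the negative imaginary part first).

Radius of convergence at 0: (2/3)*sqrt(2).
At (9/22) - ((1/66)*sqrt(3143))*i: a pole of order 1; residue (154385/1265472) - ((957517/568196928)*sqrt(3143))*i.
At (9/22) + ((1/66)*sqrt(3143))*i: a pole of order 1; residue (154385/1265472) + ((957517/568196928)*sqrt(3143))*i.
At 4/3: a pole of order 3; residue -154385/632736.


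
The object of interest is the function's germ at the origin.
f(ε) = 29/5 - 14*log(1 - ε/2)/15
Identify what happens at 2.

The term (-14/15)*log(1 - ε/(2)) has argument 1 - 2/(2) = 0 at 2: a logarithmic (infinitely-sheeted) branch point; the remaining terms are analytic or single-valued there.

The point is a logarithmic branch point.


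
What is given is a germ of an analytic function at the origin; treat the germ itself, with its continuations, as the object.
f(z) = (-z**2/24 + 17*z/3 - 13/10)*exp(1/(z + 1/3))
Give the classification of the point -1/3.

The point is an essential singularity.

The exponent 1/(z - (-1/3)) has a pole at -1/3, so exp(1/(z - (-1/3))) takes every nonzero value near it: an essential singularity (not a pole of any order).


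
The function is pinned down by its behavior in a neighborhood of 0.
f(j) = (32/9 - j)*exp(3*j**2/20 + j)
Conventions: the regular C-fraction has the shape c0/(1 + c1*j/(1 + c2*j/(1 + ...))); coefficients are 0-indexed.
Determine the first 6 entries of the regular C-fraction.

Taylor coefficients (expand at 0): a_0 = 32/9, a_1 = 23/9, a_2 = 59/45, a_3 = 257/540, a_4 = 373/2700, a_5 = 661/21600.
c0 = a_0 = 32/9. Peel one level at a time: if S = 1 + c*j/S' with S'(0) = 1, then c is the j-coefficient of S and S' = c*j/(S - 1).
S_1 = c0/f = 1 + (-23/32)*j + (757/5120)*j^2 + ...; c1 = -23/32.
S_2 = c1*j/(S_1 - 1) = 1 + (757/3680)*j + (12217/158700)*j^2 + ...; c2 = 757/3680.
S_3 = c2*j/(S_2 - 1) = 1 + (-97736/261165)*j + (3361736/25787205)*j^2 + ...; c3 = -97736/261165.
S_4 = c3*j/(S_3 - 1) = 1 + (9664991/27744807)*j + (-16258769/3582122136)*j^2 + ...; c4 = 9664991/27744807.
S_5 = c4*j/(S_4 - 1) = 1 + (535125571/41070328712)*j + ...; c5 = 535125571/41070328712.

The regular C-fraction coefficients are [32/9, -23/32, 757/3680, -97736/261165, 9664991/27744807, 535125571/41070328712].


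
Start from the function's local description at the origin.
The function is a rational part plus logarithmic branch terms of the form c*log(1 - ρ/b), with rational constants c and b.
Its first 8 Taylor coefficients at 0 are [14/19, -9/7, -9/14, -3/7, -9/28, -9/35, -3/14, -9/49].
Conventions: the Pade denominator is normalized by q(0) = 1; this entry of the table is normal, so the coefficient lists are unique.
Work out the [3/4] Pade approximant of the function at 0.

Taylor coefficients needed (read off): a_0 = 14/19, a_1 = -9/7, a_2 = -9/14, a_3 = -3/7, a_4 = -9/28, a_5 = -9/35, a_6 = -3/14, a_7 = -9/49.
Write the denominator as Q(ρ) = 1 + q1*ρ + q2*ρ^2 + q3*ρ^3 + q4*ρ^4. Requiring Q*f - P = O(ρ^8) with deg P <= 3 kills the coefficients of ρ^4..ρ^7 in Q*f:
  ρ^4: a_4 + q1*a_3 + q2*a_2 + q3*a_1 + q4*a_0 = 0, i.e. -9/28 + (-3/7)*q1 + (-9/14)*q2 + (-9/7)*q3 + (14/19)*q4 = 0.
  ρ^5: a_5 + q1*a_4 + q2*a_3 + q3*a_2 + q4*a_1 = 0, i.e. -9/35 + (-9/28)*q1 + (-3/7)*q2 + (-9/14)*q3 + (-9/7)*q4 = 0.
  ρ^6: a_6 + q1*a_5 + q2*a_4 + q3*a_3 + q4*a_2 = 0, i.e. -3/14 + (-9/35)*q1 + (-9/28)*q2 + (-3/7)*q3 + (-9/14)*q4 = 0.
  ρ^7: a_7 + q1*a_6 + q2*a_5 + q3*a_4 + q4*a_3 = 0, i.e. -9/49 + (-3/14)*q1 + (-9/35)*q2 + (-9/28)*q3 + (-3/7)*q4 = 0.
Solving this linear system: q1 = -8529/5075, q2 = 8187/10150, q3 = -341/3625, q4 = -171/101500.
The numerator is Q*f truncated at degree 3: P0 = a_0 = 14/19; P1 = a_1 + q1*a_0 = -243381/96425; P2 = a_2 + q1*a_1 + q2*a_0 = 2851419/1349950; P3 = a_3 + q1*a_2 + q2*a_1 + q3*a_0 = -1534096/3374875.

The Pade approximant has numerator coefficients [14/19, -243381/96425, 2851419/1349950, -1534096/3374875]; denominator coefficients [1, -8529/5075, 8187/10150, -341/3625, -171/101500].


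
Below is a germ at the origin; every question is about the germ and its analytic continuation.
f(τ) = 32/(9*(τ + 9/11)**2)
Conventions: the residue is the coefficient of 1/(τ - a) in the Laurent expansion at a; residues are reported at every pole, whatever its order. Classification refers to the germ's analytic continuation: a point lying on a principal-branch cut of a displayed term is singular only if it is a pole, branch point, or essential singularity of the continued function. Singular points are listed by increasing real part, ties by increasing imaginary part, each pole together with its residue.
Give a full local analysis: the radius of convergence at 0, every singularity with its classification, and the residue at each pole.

Radius of convergence at 0: 9/11.
At -9/11: a pole of order 2; residue 0.

Denominator factor (τ + 9/11)^2: pole of order 2 at -9/11, modulus 9/11.
The radius of convergence is the smallest modulus among the singular points: 9/11.
At the order-2 pole -9/11 set g(τ) = (τ - (-9/11))^2*f(τ) = 32/9.
Order-2 pole: residue = g'(a); g'(-9/11) = 0, so the residue is 0.


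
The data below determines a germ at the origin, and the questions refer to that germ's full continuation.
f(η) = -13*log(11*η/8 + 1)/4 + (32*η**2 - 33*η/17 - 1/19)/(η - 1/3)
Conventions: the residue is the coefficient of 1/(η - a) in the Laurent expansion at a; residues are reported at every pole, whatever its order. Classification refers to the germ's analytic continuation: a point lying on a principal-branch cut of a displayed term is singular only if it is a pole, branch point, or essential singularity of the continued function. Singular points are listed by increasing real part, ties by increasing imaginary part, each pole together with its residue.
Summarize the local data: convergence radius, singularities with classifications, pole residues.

Denominator factor (η - 1/3): pole of order 1 at 1/3, modulus 1/3.
Branch term (-13/4)*log(1 - η/(-8/11)): its argument vanishes at η = -8/11, a logarithmic branch point, modulus 8/11.
The radius of convergence is the smallest modulus among the singular points: 1/3.
The branch term is analytic at 1/3 and contributes nothing to the residue; only the rational part matters.
At the order-1 pole 1/3 set g(η) = (η - (1/3))*(rational part) = 32*η**2 - 33*η/17 - 1/19.
Simple pole: residue = g(a) at a = 1/3, which is 8302/2907.
List the singular points by increasing real part (a conjugate pair: the negative imaginary part first).

Radius of convergence at 0: 1/3.
At -8/11: a logarithmic branch point.
At 1/3: a pole of order 1; residue 8302/2907.


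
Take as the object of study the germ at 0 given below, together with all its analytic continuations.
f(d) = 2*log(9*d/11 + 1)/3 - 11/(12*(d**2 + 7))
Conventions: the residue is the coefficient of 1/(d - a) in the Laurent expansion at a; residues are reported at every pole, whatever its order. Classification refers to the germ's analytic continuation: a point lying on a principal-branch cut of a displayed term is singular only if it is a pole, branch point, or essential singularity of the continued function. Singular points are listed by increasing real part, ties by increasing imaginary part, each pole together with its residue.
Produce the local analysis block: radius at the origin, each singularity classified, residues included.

Radius of convergence at 0: 11/9.
At -11/9: a logarithmic branch point.
At -(sqrt(7))*i: a pole of order 1; residue -((11/168)*sqrt(7))*i.
At (sqrt(7))*i: a pole of order 1; residue ((11/168)*sqrt(7))*i.

Denominator factor (d**2 + 7): discriminant -28, complex-conjugate roots (sqrt(7))*i and -(sqrt(7))*i; poles of order 1, moduli sqrt(7) and sqrt(7).
Branch term (2/3)*log(1 - d/(-11/9)): its argument vanishes at d = -11/9, a logarithmic branch point, modulus 11/9.
The radius of convergence is the smallest modulus among the singular points: 11/9.
The branch term is analytic at -(sqrt(7))*i and contributes nothing to the residue; only the rational part matters.
The factor d**2 + 7 splits as (d - a)(d - a') with a = -(sqrt(7))*i, a' = (sqrt(7))*i. At the order-1 pole a set g(d) = (d - a)*(rational part) = [-11/12] / (d - a').
Simple pole: residue = g(a) at a = -(sqrt(7))*i, which is -((11/168)*sqrt(7))*i.
The branch term is analytic at (sqrt(7))*i and contributes nothing to the residue; only the rational part matters.
The factor d**2 + 7 splits as (d - a)(d - a') with a = (sqrt(7))*i, a' = -(sqrt(7))*i. At the order-1 pole a set g(d) = (d - a)*(rational part) = [-11/12] / (d - a').
Simple pole: residue = g(a) at a = (sqrt(7))*i, which is ((11/168)*sqrt(7))*i.
List the singular points by increasing real part (a conjugate pair: the negative imaginary part first).


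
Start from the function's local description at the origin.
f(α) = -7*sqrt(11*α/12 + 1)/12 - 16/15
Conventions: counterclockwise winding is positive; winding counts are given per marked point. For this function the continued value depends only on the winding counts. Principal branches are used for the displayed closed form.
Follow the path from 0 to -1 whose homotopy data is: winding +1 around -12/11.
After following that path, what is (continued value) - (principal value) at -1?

The rational part is single-valued and drops out of the difference; each branch term changes only by its own monodromy.
(-7/12)*sqrt(1 - α/(-12/11)): winding +1 is odd, the square root flips sign, contributing -2*(-7/12)*sqrt(1 - (-1)/(-12/11)) = -2*(-7/12)*sqrt(1/12) = (7/36)*sqrt(3).
Summing the contributions at α = -1 gives (7/36)*sqrt(3).

Continued minus principal equals (7/36)*sqrt(3).


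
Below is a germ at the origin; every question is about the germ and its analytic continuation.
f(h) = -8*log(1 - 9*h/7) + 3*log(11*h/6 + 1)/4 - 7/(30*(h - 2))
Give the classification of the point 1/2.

The point is a regular point.

Denominator factors: h - 2 = -3/2 at h = 1/2 — none vanishes.
Branch term log(1 - h/(7/9)): argument at 1/2 is 5/14, nonzero, so 1/2 is not its branch point (a point on a principal cut is still regular for the continued germ).
Branch term log(1 - h/(-6/11)): argument at 1/2 is 23/12, nonzero, so 1/2 is not its branch point (a point on a principal cut is still regular for the continued germ).
So the germ continues analytically to 1/2.


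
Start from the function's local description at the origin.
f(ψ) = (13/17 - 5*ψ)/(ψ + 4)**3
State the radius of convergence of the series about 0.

Denominator factor (ψ + 4)^3: pole of order 3 at -4, modulus 4.
The radius of convergence is the smallest modulus among the singular points: 4.

The radius of convergence is 4.


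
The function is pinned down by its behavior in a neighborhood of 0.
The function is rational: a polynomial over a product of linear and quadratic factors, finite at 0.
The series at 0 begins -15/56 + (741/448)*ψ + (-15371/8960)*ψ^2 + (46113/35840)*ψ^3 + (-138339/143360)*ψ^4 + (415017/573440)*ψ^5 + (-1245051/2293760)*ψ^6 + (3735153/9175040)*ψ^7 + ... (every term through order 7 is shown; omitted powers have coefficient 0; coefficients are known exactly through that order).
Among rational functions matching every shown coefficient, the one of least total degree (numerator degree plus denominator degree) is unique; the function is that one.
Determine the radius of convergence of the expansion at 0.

The radius of convergence is 4/3.

No rational of total degree below 3 reproduces all 8 coefficients; solving the [2/1] Pade equations on them gives f(ψ) = (-19*ψ**2/30 + 31*ψ/16 - 5/14)/(ψ + 4/3), whose expansion matches every shown term.
Denominator factor (ψ + 4/3): pole of order 1 at -4/3, modulus 4/3.
The radius of convergence is the smallest modulus among the singular points: 4/3.


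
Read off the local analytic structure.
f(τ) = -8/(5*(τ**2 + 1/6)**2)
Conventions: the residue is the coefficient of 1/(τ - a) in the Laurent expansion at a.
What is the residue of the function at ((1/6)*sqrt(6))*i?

The factor τ**2 + 1/6 splits as (τ - a)(τ - a') with a = ((1/6)*sqrt(6))*i, a' = -((1/6)*sqrt(6))*i. At the order-2 pole a set g(τ) = (τ - a)^2*f(τ) = [-8/5] / (τ - a')^2.
Order-2 pole: residue = g'(a); g'(((1/6)*sqrt(6))*i) = ((12/5)*sqrt(6))*i, so the residue is ((12/5)*sqrt(6))*i.

The residue is ((12/5)*sqrt(6))*i.


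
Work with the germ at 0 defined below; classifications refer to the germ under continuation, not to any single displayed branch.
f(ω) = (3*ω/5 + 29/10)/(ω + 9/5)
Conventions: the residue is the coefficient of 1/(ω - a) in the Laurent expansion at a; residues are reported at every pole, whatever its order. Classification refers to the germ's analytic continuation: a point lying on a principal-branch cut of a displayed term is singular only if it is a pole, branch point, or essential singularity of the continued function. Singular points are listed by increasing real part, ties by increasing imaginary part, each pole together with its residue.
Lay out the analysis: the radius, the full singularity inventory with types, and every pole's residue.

Radius of convergence at 0: 9/5.
At -9/5: a pole of order 1; residue 91/50.

Denominator factor (ω + 9/5): pole of order 1 at -9/5, modulus 9/5.
The radius of convergence is the smallest modulus among the singular points: 9/5.
At the order-1 pole -9/5 set g(ω) = (ω - (-9/5))*f(ω) = 3*ω/5 + 29/10.
Simple pole: residue = g(a) at a = -9/5, which is 91/50.


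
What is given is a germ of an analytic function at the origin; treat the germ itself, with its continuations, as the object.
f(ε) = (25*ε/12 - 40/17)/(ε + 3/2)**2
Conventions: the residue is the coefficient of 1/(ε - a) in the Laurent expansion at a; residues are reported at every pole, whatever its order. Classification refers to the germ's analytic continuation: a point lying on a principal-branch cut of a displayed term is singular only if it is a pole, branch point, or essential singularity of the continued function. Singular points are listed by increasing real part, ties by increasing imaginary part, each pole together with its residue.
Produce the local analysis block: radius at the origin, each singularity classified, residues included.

Radius of convergence at 0: 3/2.
At -3/2: a pole of order 2; residue 25/12.

Denominator factor (ε + 3/2)^2: pole of order 2 at -3/2, modulus 3/2.
The radius of convergence is the smallest modulus among the singular points: 3/2.
At the order-2 pole -3/2 set g(ε) = (ε - (-3/2))^2*f(ε) = 25*ε/12 - 40/17.
Order-2 pole: residue = g'(a); g'(-3/2) = 25/12, so the residue is 25/12.


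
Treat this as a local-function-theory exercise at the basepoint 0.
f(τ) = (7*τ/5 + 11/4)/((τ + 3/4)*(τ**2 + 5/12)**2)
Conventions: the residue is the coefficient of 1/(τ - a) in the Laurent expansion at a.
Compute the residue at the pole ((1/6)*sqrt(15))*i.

The residue is (-9792/11045) - ((50502/55225)*sqrt(15))*i.

The factor τ**2 + 5/12 splits as (τ - a)(τ - a') with a = ((1/6)*sqrt(15))*i, a' = -((1/6)*sqrt(15))*i. At the order-2 pole a set g(τ) = (τ - a)^2*f(τ) = [(7*τ/5 + 11/4)/(τ + 3/4)] / (τ - a')^2.
Order-2 pole: residue = g'(a); g'(((1/6)*sqrt(15))*i) = (-9792/11045) - ((50502/55225)*sqrt(15))*i, so the residue is (-9792/11045) - ((50502/55225)*sqrt(15))*i.


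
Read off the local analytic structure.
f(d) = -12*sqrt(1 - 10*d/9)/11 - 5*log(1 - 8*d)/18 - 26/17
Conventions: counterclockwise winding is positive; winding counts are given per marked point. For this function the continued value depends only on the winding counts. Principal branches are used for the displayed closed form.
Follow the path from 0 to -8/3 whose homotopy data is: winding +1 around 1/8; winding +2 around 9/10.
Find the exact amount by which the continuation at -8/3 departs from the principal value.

Continued minus principal equals -(5/9)*pi*i.

The rational part is single-valued and drops out of the difference; each branch term changes only by its own monodromy.
(-5/18)*log(1 - d/(1/8)): each positive loop around 1/8 adds 2*pi*i to the log, so winding +1 contributes (-5/18)*(1)*2*pi*i = -(5/9)*pi*i.
(-12/11)*sqrt(1 - d/(9/10)): winding +2 is even, the square root returns to the same sheet, contribution 0.
Summing the contributions at d = -8/3 gives -(5/9)*pi*i.


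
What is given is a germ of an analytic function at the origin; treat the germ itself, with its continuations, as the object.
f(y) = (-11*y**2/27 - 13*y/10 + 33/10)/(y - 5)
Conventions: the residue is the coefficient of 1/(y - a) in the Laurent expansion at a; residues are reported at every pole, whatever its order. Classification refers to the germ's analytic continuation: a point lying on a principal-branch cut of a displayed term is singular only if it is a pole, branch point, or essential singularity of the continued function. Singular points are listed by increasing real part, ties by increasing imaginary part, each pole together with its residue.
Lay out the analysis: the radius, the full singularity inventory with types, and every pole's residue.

Radius of convergence at 0: 5.
At 5: a pole of order 1; residue -1807/135.

Denominator factor (y - 5): pole of order 1 at 5, modulus 5.
The radius of convergence is the smallest modulus among the singular points: 5.
At the order-1 pole 5 set g(y) = (y - (5))*f(y) = -11*y**2/27 - 13*y/10 + 33/10.
Simple pole: residue = g(a) at a = 5, which is -1807/135.


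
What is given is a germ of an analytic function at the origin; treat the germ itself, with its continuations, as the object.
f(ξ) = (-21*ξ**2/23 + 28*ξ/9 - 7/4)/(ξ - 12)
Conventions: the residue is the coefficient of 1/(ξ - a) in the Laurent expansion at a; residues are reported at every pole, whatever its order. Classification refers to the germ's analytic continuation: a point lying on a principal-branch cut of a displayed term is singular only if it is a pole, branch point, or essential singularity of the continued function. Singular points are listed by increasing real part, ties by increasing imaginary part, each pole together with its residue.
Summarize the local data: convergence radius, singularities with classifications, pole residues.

Radius of convergence at 0: 12.
At 12: a pole of order 1; residue -26467/276.

Denominator factor (ξ - 12): pole of order 1 at 12, modulus 12.
The radius of convergence is the smallest modulus among the singular points: 12.
At the order-1 pole 12 set g(ξ) = (ξ - (12))*f(ξ) = -21*ξ**2/23 + 28*ξ/9 - 7/4.
Simple pole: residue = g(a) at a = 12, which is -26467/276.


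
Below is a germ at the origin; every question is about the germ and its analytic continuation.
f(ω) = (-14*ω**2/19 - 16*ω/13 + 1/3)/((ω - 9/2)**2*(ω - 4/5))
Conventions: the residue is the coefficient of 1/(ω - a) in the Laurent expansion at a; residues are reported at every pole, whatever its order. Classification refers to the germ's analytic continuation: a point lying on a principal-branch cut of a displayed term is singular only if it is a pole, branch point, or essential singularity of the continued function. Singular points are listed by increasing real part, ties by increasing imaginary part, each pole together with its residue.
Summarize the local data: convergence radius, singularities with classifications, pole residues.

Radius of convergence at 0: 4/5.
At 4/5: a pole of order 1; residue -83204/1014429.
At 9/2: a pole of order 2; residue -664270/1014429.

Denominator factor (ω - 9/2)^2: pole of order 2 at 9/2, modulus 9/2.
Denominator factor (ω - 4/5): pole of order 1 at 4/5, modulus 4/5.
The radius of convergence is the smallest modulus among the singular points: 4/5.
At the order-1 pole 4/5 set g(ω) = (ω - (4/5))*f(ω) = (-14*ω**2/19 - 16*ω/13 + 1/3)/(ω - 9/2)**2.
Simple pole: residue = g(a) at a = 4/5, which is -83204/1014429.
At the order-2 pole 9/2 set g(ω) = (ω - (9/2))^2*f(ω) = (-14*ω**2/19 - 16*ω/13 + 1/3)/(ω - 4/5).
Order-2 pole: residue = g'(a); g'(9/2) = -664270/1014429, so the residue is -664270/1014429.
List the singular points by increasing real part (a conjugate pair: the negative imaginary part first).


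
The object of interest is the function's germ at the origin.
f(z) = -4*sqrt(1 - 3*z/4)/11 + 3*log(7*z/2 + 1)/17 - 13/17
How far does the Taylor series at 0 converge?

Branch term (-4/11)*sqrt(1 - z/(4/3)): its argument vanishes at z = 4/3, a square-root branch point, modulus 4/3.
Branch term (3/17)*log(1 - z/(-2/7)): its argument vanishes at z = -2/7, a logarithmic branch point, modulus 2/7.
The radius of convergence is the smallest modulus among the singular points: 2/7.

The radius of convergence is 2/7.


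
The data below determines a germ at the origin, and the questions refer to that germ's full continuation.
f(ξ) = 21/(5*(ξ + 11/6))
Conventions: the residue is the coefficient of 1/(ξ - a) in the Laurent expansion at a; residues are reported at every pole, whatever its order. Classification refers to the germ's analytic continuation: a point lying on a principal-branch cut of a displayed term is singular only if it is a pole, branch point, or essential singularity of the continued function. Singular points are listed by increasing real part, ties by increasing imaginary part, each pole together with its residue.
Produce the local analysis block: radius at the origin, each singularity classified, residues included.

Denominator factor (ξ + 11/6): pole of order 1 at -11/6, modulus 11/6.
The radius of convergence is the smallest modulus among the singular points: 11/6.
At the order-1 pole -11/6 set g(ξ) = (ξ - (-11/6))*f(ξ) = 21/5.
Simple pole: residue = g(a) at a = -11/6, which is 21/5.

Radius of convergence at 0: 11/6.
At -11/6: a pole of order 1; residue 21/5.


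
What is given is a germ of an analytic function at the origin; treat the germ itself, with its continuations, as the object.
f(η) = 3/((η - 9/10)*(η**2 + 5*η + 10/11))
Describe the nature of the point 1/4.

The point is a regular point.

Denominator factors: η**2 + 5*η + 10/11 = 391/176 at η = 1/4; η - 9/10 = -13/20 at η = 1/4 — none vanishes.
So the germ continues analytically to 1/4.


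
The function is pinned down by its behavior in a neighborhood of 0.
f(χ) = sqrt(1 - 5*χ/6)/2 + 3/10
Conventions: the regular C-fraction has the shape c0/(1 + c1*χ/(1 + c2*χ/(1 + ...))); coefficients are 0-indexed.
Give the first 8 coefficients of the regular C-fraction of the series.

The regular C-fraction coefficients are [4/5, 25/96, -15/32, -5/54, -35/108, -15/112, -95/336, -35/228].

Taylor coefficients (expand at 0): a_0 = 4/5, a_1 = -5/24, a_2 = -25/576, a_3 = -125/6912, a_4 = -3125/331776, a_5 = -21875/3981312, a_6 = -109375/31850496, a_7 = -859375/382205952.
c0 = a_0 = 4/5. Peel one level at a time: if S = 1 + c*χ/S' with S'(0) = 1, then c is the χ-coefficient of S and S' = c*χ/(S - 1).
S_1 = c0/f = 1 + (25/96)*χ + (125/1024)*χ^2 + ...; c1 = 25/96.
S_2 = c1*χ/(S_1 - 1) = 1 + (-15/32)*χ + (-25/576)*χ^2 + ...; c2 = -15/32.
S_3 = c2*χ/(S_2 - 1) = 1 + (-5/54)*χ + (-175/5832)*χ^2 + ...; c3 = -5/54.
S_4 = c3*χ/(S_3 - 1) = 1 + (-35/108)*χ + (-25/576)*χ^2 + ...; c4 = -35/108.
S_5 = c4*χ/(S_4 - 1) = 1 + (-15/112)*χ + (-475/12544)*χ^2 + ...; c5 = -15/112.
S_6 = c5*χ/(S_5 - 1) = 1 + (-95/336)*χ + (-25/576)*χ^2 + ...; c6 = -95/336.
S_7 = c6*χ/(S_6 - 1) = 1 + (-35/228)*χ + ...; c7 = -35/228.


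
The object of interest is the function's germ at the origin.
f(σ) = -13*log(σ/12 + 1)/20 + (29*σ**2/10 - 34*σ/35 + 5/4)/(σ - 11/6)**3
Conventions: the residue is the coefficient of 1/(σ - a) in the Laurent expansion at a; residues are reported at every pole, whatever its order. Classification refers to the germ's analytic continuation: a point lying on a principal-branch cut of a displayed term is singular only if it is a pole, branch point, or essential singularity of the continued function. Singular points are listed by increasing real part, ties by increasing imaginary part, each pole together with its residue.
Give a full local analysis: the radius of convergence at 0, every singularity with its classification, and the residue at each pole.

Denominator factor (σ - 11/6)^3: pole of order 3 at 11/6, modulus 11/6.
Branch term (-13/20)*log(1 - σ/(-12)): its argument vanishes at σ = -12, a logarithmic branch point, modulus 12.
The radius of convergence is the smallest modulus among the singular points: 11/6.
The branch term is analytic at 11/6 and contributes nothing to the residue; only the rational part matters.
At the order-3 pole 11/6 set g(σ) = (σ - (11/6))^3*(rational part) = 29*σ**2/10 - 34*σ/35 + 5/4.
Order-3 pole: residue = g''(a)/2; g''(11/6) = 29/5, so the residue is 29/10.
List the singular points by increasing real part (a conjugate pair: the negative imaginary part first).

Radius of convergence at 0: 11/6.
At -12: a logarithmic branch point.
At 11/6: a pole of order 3; residue 29/10.


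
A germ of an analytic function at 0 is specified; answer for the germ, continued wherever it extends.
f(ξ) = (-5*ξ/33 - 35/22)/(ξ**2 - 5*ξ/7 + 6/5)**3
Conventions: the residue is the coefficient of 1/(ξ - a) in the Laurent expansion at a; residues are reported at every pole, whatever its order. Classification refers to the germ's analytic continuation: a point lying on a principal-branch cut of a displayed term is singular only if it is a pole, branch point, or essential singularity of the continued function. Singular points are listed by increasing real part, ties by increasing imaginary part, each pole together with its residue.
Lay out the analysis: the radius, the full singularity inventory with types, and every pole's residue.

Radius of convergence at 0: (1/5)*sqrt(30).
At (5/14) - ((1/70)*sqrt(5255))*i: a pole of order 3; residue -((45619000/12770292161)*sqrt(5255))*i.
At (5/14) + ((1/70)*sqrt(5255))*i: a pole of order 3; residue ((45619000/12770292161)*sqrt(5255))*i.

Denominator factor (ξ**2 - 5*ξ/7 + 6/5)^3: discriminant -1051/245, complex-conjugate roots (5/14) + ((1/70)*sqrt(5255))*i and (5/14) - ((1/70)*sqrt(5255))*i; poles of order 3, moduli (1/5)*sqrt(30) and (1/5)*sqrt(30).
The radius of convergence is the smallest modulus among the singular points: (1/5)*sqrt(30).
The factor ξ**2 - 5*ξ/7 + 6/5 splits as (ξ - a)(ξ - a') with a = (5/14) - ((1/70)*sqrt(5255))*i, a' = (5/14) + ((1/70)*sqrt(5255))*i. At the order-3 pole a set g(ξ) = (ξ - a)^3*f(ξ) = [-5*ξ/33 - 35/22] / (ξ - a')^3.
Order-3 pole: residue = g''(a)/2; g''((5/14) - ((1/70)*sqrt(5255))*i) = -((91238000/12770292161)*sqrt(5255))*i, so the residue is -((45619000/12770292161)*sqrt(5255))*i.
The factor ξ**2 - 5*ξ/7 + 6/5 splits as (ξ - a)(ξ - a') with a = (5/14) + ((1/70)*sqrt(5255))*i, a' = (5/14) - ((1/70)*sqrt(5255))*i. At the order-3 pole a set g(ξ) = (ξ - a)^3*f(ξ) = [-5*ξ/33 - 35/22] / (ξ - a')^3.
Order-3 pole: residue = g''(a)/2; g''((5/14) + ((1/70)*sqrt(5255))*i) = ((91238000/12770292161)*sqrt(5255))*i, so the residue is ((45619000/12770292161)*sqrt(5255))*i.
List the singular points by increasing real part (a conjugate pair: the negative imaginary part first).
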